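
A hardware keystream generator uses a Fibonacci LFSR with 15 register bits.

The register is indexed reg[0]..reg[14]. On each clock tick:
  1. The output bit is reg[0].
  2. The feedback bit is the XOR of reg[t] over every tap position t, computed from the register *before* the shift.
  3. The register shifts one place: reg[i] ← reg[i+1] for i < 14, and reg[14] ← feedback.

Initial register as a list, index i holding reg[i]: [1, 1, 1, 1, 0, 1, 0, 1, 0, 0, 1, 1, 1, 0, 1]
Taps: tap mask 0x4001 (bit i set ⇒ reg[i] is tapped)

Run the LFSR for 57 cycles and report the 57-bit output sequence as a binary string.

111101010011101010110011101001100100010110001000111100100

k : reg_k → out_k, fb_k
0: 111101010011101 → 1, fb=0
1: 111010100111010 → 1, fb=1
2: 110101001110101 → 1, fb=0
3: 101010011101010 → 1, fb=1
4: 010100111010101 → 0, fb=1
5: 101001110101011 → 1, fb=0
6: 010011101010110 → 0, fb=0
7: 100111010101100 → 1, fb=1
8: 001110101011001 → 0, fb=1
9: 011101010110011 → 0, fb=1
10: 111010101100111 → 1, fb=0
11: 110101011001110 → 1, fb=1
12: 101010110011101 → 1, fb=0
13: 010101100111010 → 0, fb=0
14: 101011001110100 → 1, fb=1
15: 010110011101001 → 0, fb=1
16: 101100111010011 → 1, fb=0
17: 011001110100110 → 0, fb=0
18: 110011101001100 → 1, fb=1
19: 100111010011001 → 1, fb=0
20: 001110100110010 → 0, fb=0
21: 011101001100100 → 0, fb=0
22: 111010011001000 → 1, fb=1
23: 110100110010001 → 1, fb=0
24: 101001100100010 → 1, fb=1
25: 010011001000101 → 0, fb=1
26: 100110010001011 → 1, fb=0
27: 001100100010110 → 0, fb=0
28: 011001000101100 → 0, fb=0
29: 110010001011000 → 1, fb=1
30: 100100010110001 → 1, fb=0
31: 001000101100010 → 0, fb=0
32: 010001011000100 → 0, fb=0
33: 100010110001000 → 1, fb=1
34: 000101100010001 → 0, fb=1
35: 001011000100011 → 0, fb=1
36: 010110001000111 → 0, fb=1
37: 101100010001111 → 1, fb=0
38: 011000100011110 → 0, fb=0
39: 110001000111100 → 1, fb=1
40: 100010001111001 → 1, fb=0
41: 000100011110010 → 0, fb=0
42: 001000111100100 → 0, fb=0
43: 010001111001000 → 0, fb=0
44: 100011110010000 → 1, fb=1
45: 000111100100001 → 0, fb=1
46: 001111001000011 → 0, fb=1
47: 011110010000111 → 0, fb=1
48: 111100100001111 → 1, fb=0
49: 111001000011110 → 1, fb=1
50: 110010000111101 → 1, fb=0
51: 100100001111010 → 1, fb=1
52: 001000011110101 → 0, fb=1
53: 010000111101011 → 0, fb=1
54: 100001111010111 → 1, fb=0
55: 000011110101110 → 0, fb=0
56: 000111101011100 → 0, fb=0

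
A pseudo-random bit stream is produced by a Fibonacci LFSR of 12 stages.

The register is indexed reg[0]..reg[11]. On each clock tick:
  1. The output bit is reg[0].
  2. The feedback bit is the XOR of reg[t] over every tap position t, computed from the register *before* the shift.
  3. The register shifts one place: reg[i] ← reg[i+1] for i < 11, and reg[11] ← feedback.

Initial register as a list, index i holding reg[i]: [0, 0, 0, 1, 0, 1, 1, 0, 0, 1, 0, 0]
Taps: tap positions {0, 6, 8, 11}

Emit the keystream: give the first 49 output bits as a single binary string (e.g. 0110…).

0001011001001000100010111110111010110101101110111

tick  register→output (feedback)
  0  000101100100→0 (1)
  1  001011001001→0 (0)
  2  010110010010→0 (0)
  3  101100100100→1 (0)
  4  011001001000→0 (1)
  5  110010010001→1 (0)
  6  100100100010→1 (0)
  7  001001000100→0 (0)
  8  010010001000→0 (1)
  9  100100010001→1 (0)
 10  001000100010→0 (1)
 11  010001000101→0 (1)
 12  100010001011→1 (1)
 13  000100010111→0 (1)
 14  001000101111→0 (1)
 15  010001011111→0 (0)
 16  100010111110→1 (1)
 17  000101111101→0 (1)
 18  001011111011→0 (1)
 19  010111110111→0 (0)
 20  101111101110→1 (1)
 21  011111011101→0 (0)
 22  111110111010→1 (1)
 23  111101110101→1 (1)
 24  111011101011→1 (0)
 25  110111010110→1 (1)
 26  101110101101→1 (0)
 27  011101011010→0 (1)
 28  111010110101→1 (1)
 29  110101101011→1 (0)
 30  101011010110→1 (1)
 31  010110101101→0 (1)
 32  101101011011→1 (1)
 33  011010110111→0 (0)
 34  110101101110→1 (1)
 35  101011011101→1 (1)
 36  010110111011→0 (1)
 37  101101110111→1 (1)
 38  011011101111→0 (1)
 39  110111011111→1 (1)
 40  101110111111→1 (0)
 41  011101111110→0 (0)
 42  111011111100→1 (1)
 43  110111111001→1 (0)
 44  101111110010→1 (0)
 45  011111100100→0 (1)
 46  111111001001→1 (1)
 47  111110010011→1 (0)
 48  111100100110→1 (0)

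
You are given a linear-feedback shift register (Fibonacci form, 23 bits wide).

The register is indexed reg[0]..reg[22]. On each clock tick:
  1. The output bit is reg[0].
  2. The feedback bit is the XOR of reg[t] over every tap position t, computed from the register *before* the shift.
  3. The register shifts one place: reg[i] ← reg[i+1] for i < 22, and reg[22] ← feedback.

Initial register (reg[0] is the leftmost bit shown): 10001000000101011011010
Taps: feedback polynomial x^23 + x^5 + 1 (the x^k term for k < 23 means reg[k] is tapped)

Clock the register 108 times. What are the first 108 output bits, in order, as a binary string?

100010000001010110110101000101010100011000101111011110110000011110000000001101111110111100001101100101000001

k : reg_k → out_k, fb_k
0: 10001000000101011011010 → 1, fb=1
1: 00010000001010110110101 → 0, fb=0
2: 00100000010101101101010 → 0, fb=0
3: 01000000101011011010100 → 0, fb=0
4: 10000001010110110101000 → 1, fb=1
5: 00000010101101101010001 → 0, fb=0
6: 00000101011011010100010 → 0, fb=1
7: 00001010110110101000101 → 0, fb=0
8: 00010101101101010001010 → 0, fb=1
9: 00101011011010100010101 → 0, fb=0
10: 01010110110101000101010 → 0, fb=1
11: 10101101101010001010101 → 1, fb=0
12: 01011011010100010101010 → 0, fb=0
13: 10110110101000101010100 → 1, fb=0
14: 01101101010001010101000 → 0, fb=1
15: 11011010100010101010001 → 1, fb=1
16: 10110101000101010100011 → 1, fb=0
17: 01101010001010101000110 → 0, fb=0
18: 11010100010101010001100 → 1, fb=0
19: 10101000101010100011000 → 1, fb=1
20: 01010001010101000110001 → 0, fb=0
21: 10100010101010001100010 → 1, fb=1
22: 01000101010100011000101 → 0, fb=1
23: 10001010101000110001011 → 1, fb=1
24: 00010101010001100010111 → 0, fb=1
25: 00101010100011000101111 → 0, fb=0
26: 01010101000110001011110 → 0, fb=1
27: 10101010001100010111101 → 1, fb=1
28: 01010100011000101111011 → 0, fb=1
29: 10101000110001011110111 → 1, fb=1
30: 01010001100010111101111 → 0, fb=0
31: 10100011000101111011110 → 1, fb=1
32: 01000110001011110111101 → 0, fb=1
33: 10001100010111101111011 → 1, fb=0
34: 00011000101111011110110 → 0, fb=0
35: 00110001011110111101100 → 0, fb=0
36: 01100010111101111011000 → 0, fb=0
37: 11000101111011110110000 → 1, fb=0
38: 10001011110111101100000 → 1, fb=1
39: 00010111101111011000001 → 0, fb=1
40: 00101111011110110000011 → 0, fb=1
41: 01011110111101100000111 → 0, fb=1
42: 10111101111011000001111 → 1, fb=0
43: 01111011110110000011110 → 0, fb=0
44: 11110111101100000111100 → 1, fb=0
45: 11101111011000001111000 → 1, fb=0
46: 11011110110000011110000 → 1, fb=0
47: 10111101100000111100000 → 1, fb=0
48: 01111011000001111000000 → 0, fb=0
49: 11110110000011110000000 → 1, fb=0
50: 11101100000111100000000 → 1, fb=0
51: 11011000001111000000000 → 1, fb=1
52: 10110000011110000000001 → 1, fb=1
53: 01100000111100000000011 → 0, fb=0
54: 11000001111000000000110 → 1, fb=1
55: 10000011110000000001101 → 1, fb=1
56: 00000111100000000011011 → 0, fb=1
57: 00001111000000000110111 → 0, fb=1
58: 00011110000000001101111 → 0, fb=1
59: 00111100000000011011111 → 0, fb=1
60: 01111000000000110111111 → 0, fb=0
61: 11110000000001101111110 → 1, fb=1
62: 11100000000011011111101 → 1, fb=1
63: 11000000000110111111011 → 1, fb=1
64: 10000000001101111110111 → 1, fb=1
65: 00000000011011111101111 → 0, fb=0
66: 00000000110111111011110 → 0, fb=0
67: 00000001101111110111100 → 0, fb=0
68: 00000011011111101111000 → 0, fb=0
69: 00000110111111011110000 → 0, fb=1
70: 00001101111110111100001 → 0, fb=1
71: 00011011111101111000011 → 0, fb=0
72: 00110111111011110000110 → 0, fb=1
73: 01101111110111100001101 → 0, fb=1
74: 11011111101111000011011 → 1, fb=0
75: 10111111011110000110110 → 1, fb=0
76: 01111110111100001101100 → 0, fb=1
77: 11111101111000011011001 → 1, fb=0
78: 11111011110000110110010 → 1, fb=1
79: 11110111100001101100101 → 1, fb=0
80: 11101111000011011001010 → 1, fb=0
81: 11011110000110110010100 → 1, fb=0
82: 10111100001101100101000 → 1, fb=0
83: 01111000011011001010000 → 0, fb=0
84: 11110000110110010100000 → 1, fb=1
85: 11100001101100101000001 → 1, fb=1
86: 11000011011001010000011 → 1, fb=1
87: 10000110110010100000111 → 1, fb=0
88: 00001101100101000001110 → 0, fb=1
89: 00011011001010000011101 → 0, fb=0
90: 00110110010100000111010 → 0, fb=1
91: 01101100101000001110101 → 0, fb=1
92: 11011001010000011101011 → 1, fb=1
93: 10110010100000111010111 → 1, fb=1
94: 01100101000001110101111 → 0, fb=1
95: 11001010000011101011111 → 1, fb=1
96: 10010100000111010111111 → 1, fb=0
97: 00101000001110101111110 → 0, fb=0
98: 01010000011101011111100 → 0, fb=0
99: 10100000111010111111000 → 1, fb=1
100: 01000001110101111110001 → 0, fb=0
101: 10000011101011111100010 → 1, fb=1
102: 00000111010111111000101 → 0, fb=1
103: 00001110101111110001011 → 0, fb=1
104: 00011101011111100010111 → 0, fb=1
105: 00111010111111000101111 → 0, fb=0
106: 01110101111110001011110 → 0, fb=1
107: 11101011111100010111101 → 1, fb=1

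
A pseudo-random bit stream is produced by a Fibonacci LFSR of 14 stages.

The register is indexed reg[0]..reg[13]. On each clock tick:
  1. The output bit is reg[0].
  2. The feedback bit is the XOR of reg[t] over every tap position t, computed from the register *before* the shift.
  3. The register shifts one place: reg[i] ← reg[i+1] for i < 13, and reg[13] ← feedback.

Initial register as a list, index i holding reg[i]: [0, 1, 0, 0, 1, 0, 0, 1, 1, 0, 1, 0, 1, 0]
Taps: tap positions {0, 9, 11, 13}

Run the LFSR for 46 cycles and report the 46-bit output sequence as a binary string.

0100100110101001100100000011111110001001000110

step | reg (before) | out | fb
   0 | 01001001101010 | 0 | 0
   1 | 10010011010100 | 1 | 1
   2 | 00100110101001 | 0 | 1
   3 | 01001101010011 | 0 | 0
   4 | 10011010100110 | 1 | 0
   5 | 00110101001100 | 0 | 1
   6 | 01101010011001 | 0 | 0
   7 | 11010100110010 | 1 | 0
   8 | 10101001100100 | 1 | 0
   9 | 01010011001000 | 0 | 0
  10 | 10100110010000 | 1 | 0
  11 | 01001100100000 | 0 | 0
  12 | 10011001000000 | 1 | 1
  13 | 00110010000001 | 0 | 1
  14 | 01100100000011 | 0 | 1
  15 | 11001000000111 | 1 | 1
  16 | 10010000001111 | 1 | 1
  17 | 00100000011111 | 0 | 1
  18 | 01000000111111 | 0 | 1
  19 | 10000001111111 | 1 | 0
  20 | 00000011111110 | 0 | 0
  21 | 00000111111100 | 0 | 0
  22 | 00001111111000 | 0 | 1
  23 | 00011111110001 | 0 | 0
  24 | 00111111100010 | 0 | 0
  25 | 01111111000100 | 0 | 1
  26 | 11111110001001 | 1 | 0
  27 | 11111100010010 | 1 | 0
  28 | 11111000100100 | 1 | 0
  29 | 11110001001000 | 1 | 1
  30 | 11100010010001 | 1 | 1
  31 | 11000100100011 | 1 | 0
  32 | 10001001000110 | 1 | 0
  33 | 00010010001100 | 0 | 1
  34 | 00100100011001 | 0 | 0
  35 | 01001000110010 | 0 | 1
  36 | 10010001100101 | 1 | 1
  37 | 00100011001011 | 0 | 1
  38 | 01000110010111 | 0 | 1
  39 | 10001100101111 | 1 | 1
  40 | 00011001011111 | 0 | 1
  41 | 00110010111111 | 0 | 1
  42 | 01100101111111 | 0 | 1
  43 | 11001011111111 | 1 | 0
  44 | 10010111111110 | 1 | 1
  45 | 00101111111101 | 0 | 1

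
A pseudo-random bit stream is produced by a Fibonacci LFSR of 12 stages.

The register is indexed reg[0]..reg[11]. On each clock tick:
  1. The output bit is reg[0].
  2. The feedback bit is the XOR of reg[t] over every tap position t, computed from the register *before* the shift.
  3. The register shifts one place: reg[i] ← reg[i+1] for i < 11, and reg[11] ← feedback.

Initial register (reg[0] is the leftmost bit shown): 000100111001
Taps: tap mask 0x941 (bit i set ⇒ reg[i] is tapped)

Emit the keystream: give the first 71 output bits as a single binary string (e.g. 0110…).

00010011100110110100000011010011101011100100010100111101101010101001000

tick  register→output (feedback)
  0  000100111001→0 (1)
  1  001001110011→0 (0)
  2  010011100110→0 (1)
  3  100111001101→1 (1)
  4  001110011011→0 (0)
  5  011100110110→0 (1)
  6  111001101101→1 (0)
  7  110011011010→1 (0)
  8  100110110100→1 (0)
  9  001101101000→0 (0)
 10  011011010000→0 (0)
 11  110110100000→1 (0)
 12  101101000000→1 (1)
 13  011010000001→0 (1)
 14  110100000011→1 (0)
 15  101000000110→1 (1)
 16  010000001101→0 (0)
 17  100000011010→1 (0)
 18  000000110100→0 (1)
 19  000001101001→0 (1)
 20  000011010011→0 (1)
 21  000110100111→0 (0)
 22  001101001110→0 (1)
 23  011010011101→0 (0)
 24  110100111010→1 (1)
 25  101001110101→1 (1)
 26  010011101011→0 (1)
 27  100111010111→1 (0)
 28  001110101110→0 (0)
 29  011101011100→0 (1)
 30  111010111001→1 (0)
 31  110101110010→1 (0)
 32  101011100100→1 (0)
 33  010111001000→0 (1)
 34  101110010001→1 (0)
 35  011100100010→0 (1)
 36  111001000101→1 (0)
 37  110010001010→1 (0)
 38  100100010100→1 (1)
 39  001000101001→0 (1)
 40  010001010011→0 (1)
 41  100010100111→1 (1)
 42  000101001111→0 (0)
 43  001010011110→0 (1)
 44  010100111101→0 (1)
 45  101001111011→1 (0)
 46  010011110110→0 (1)
 47  100111101101→1 (0)
 48  001111011010→0 (1)
 49  011110110101→0 (0)
 50  111101101010→1 (1)
 51  111011010101→1 (0)
 52  110110101010→1 (1)
 53  101101010101→1 (0)
 54  011010101010→0 (0)
 55  110101010100→1 (1)
 56  101010101001→1 (0)
 57  010101010010→0 (0)
 58  101010100100→1 (0)
 59  010101001000→0 (1)
 60  101010010001→1 (0)
 61  010100100010→0 (1)
 62  101001000101→1 (0)
 63  010010001010→0 (1)
 64  100100010101→1 (0)
 65  001000101010→0 (0)
 66  010001010100→0 (0)
 67  100010101000→1 (1)
 68  000101010001→0 (1)
 69  001010100011→0 (0)
 70  010101000110→0 (0)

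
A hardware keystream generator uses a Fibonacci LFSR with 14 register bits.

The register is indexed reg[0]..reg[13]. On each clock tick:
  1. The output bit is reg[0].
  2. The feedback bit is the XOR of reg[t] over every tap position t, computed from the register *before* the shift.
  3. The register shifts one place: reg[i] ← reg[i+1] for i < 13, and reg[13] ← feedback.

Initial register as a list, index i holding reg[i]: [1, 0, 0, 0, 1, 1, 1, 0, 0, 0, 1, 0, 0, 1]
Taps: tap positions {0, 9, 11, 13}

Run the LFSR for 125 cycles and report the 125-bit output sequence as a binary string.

step | reg (before) | out | fb
   0 | 10001110001001 | 1 | 0
   1 | 00011100010010 | 0 | 1
   2 | 00111000100101 | 0 | 0
   3 | 01110001001010 | 0 | 0
   4 | 11100010010100 | 1 | 1
   5 | 11000100101001 | 1 | 0
   6 | 10001001010010 | 1 | 0
   7 | 00010010100100 | 0 | 1
   8 | 00100101001001 | 0 | 1
   9 | 01001010010011 | 0 | 0
  10 | 10010100100110 | 1 | 0
  11 | 00101001001100 | 0 | 1
  12 | 01010010011001 | 0 | 0
  13 | 10100100110010 | 1 | 0
  14 | 01001001100100 | 0 | 1
  15 | 10010011001001 | 1 | 0
  16 | 00100110010010 | 0 | 1
  17 | 01001100100101 | 0 | 0
  18 | 10011001001010 | 1 | 1
  19 | 00110010010101 | 0 | 1
  20 | 01100100101011 | 0 | 1
  21 | 11001001010111 | 1 | 0
  22 | 10010010101110 | 1 | 0
  23 | 00100101011100 | 0 | 0
  24 | 01001010111000 | 0 | 1
  25 | 10010101110001 | 1 | 1
  26 | 00101011100011 | 0 | 1
  27 | 01010111000111 | 0 | 0
  28 | 10101110001110 | 1 | 0
  29 | 01011100011100 | 0 | 0
  30 | 10111000111000 | 1 | 0
  31 | 01110001110000 | 0 | 1
  32 | 11100011100001 | 1 | 0
  33 | 11000111000010 | 1 | 1
  34 | 10001110000101 | 1 | 1
  35 | 00011100001011 | 0 | 1
  36 | 00111000010111 | 0 | 1
  37 | 01110000101111 | 0 | 0
  38 | 11100001011110 | 1 | 1
  39 | 11000010111101 | 1 | 0
  40 | 10000101111010 | 1 | 0
  41 | 00001011110100 | 0 | 0
  42 | 00010111101000 | 0 | 0
  43 | 00101111010000 | 0 | 1
  44 | 01011110100001 | 0 | 1
  45 | 10111101000011 | 1 | 0
  46 | 01111010000110 | 0 | 1
  47 | 11110100001101 | 1 | 1
  48 | 11101000011011 | 1 | 1
  49 | 11010000110111 | 1 | 0
  50 | 10100001101110 | 1 | 0
  51 | 01000011011100 | 0 | 0
  52 | 10000110111000 | 1 | 0
  53 | 00001101110000 | 0 | 1
  54 | 00011011100001 | 0 | 1
  55 | 00110111000011 | 0 | 1
  56 | 01101110000111 | 0 | 0
  57 | 11011100001110 | 1 | 0
  58 | 10111000011100 | 1 | 1
  59 | 01110000111001 | 0 | 0
  60 | 11100001110010 | 1 | 0
  61 | 11000011100100 | 1 | 0
  62 | 10000111001000 | 1 | 1
  63 | 00001110010001 | 0 | 0
  64 | 00011100100010 | 0 | 0
  65 | 00111001000100 | 0 | 1
  66 | 01110010001001 | 0 | 1
  67 | 11100100010011 | 1 | 1
  68 | 11001000100111 | 1 | 1
  69 | 10010001001111 | 1 | 1
  70 | 00100010011111 | 0 | 1
  71 | 01000100111111 | 0 | 1
  72 | 10001001111111 | 1 | 0
  73 | 00010011111110 | 0 | 0
  74 | 00100111111100 | 0 | 0
  75 | 01001111111000 | 0 | 1
  76 | 10011111110001 | 1 | 1
  77 | 00111111100011 | 0 | 1
  78 | 01111111000111 | 0 | 0
  79 | 11111110001110 | 1 | 0
  80 | 11111100011100 | 1 | 1
  81 | 11111000111001 | 1 | 1
  82 | 11110001110011 | 1 | 1
  83 | 11100011100111 | 1 | 1
  84 | 11000111001111 | 1 | 1
  85 | 10001110011111 | 1 | 0
  86 | 00011100111110 | 0 | 0
  87 | 00111001111100 | 0 | 0
  88 | 01110011111000 | 0 | 1
  89 | 11100111110001 | 1 | 1
  90 | 11001111100011 | 1 | 0
  91 | 10011111000110 | 1 | 0
  92 | 00111110001100 | 0 | 1
  93 | 01111100011001 | 0 | 0
  94 | 11111000110010 | 1 | 0
  95 | 11110001100100 | 1 | 0
  96 | 11100011001000 | 1 | 1
  97 | 11000110010001 | 1 | 1
  98 | 10001100100011 | 1 | 0
  99 | 00011001000110 | 0 | 1
 100 | 00110010001101 | 0 | 0
 101 | 01100100011010 | 0 | 1
 102 | 11001000110101 | 1 | 0
 103 | 10010001101010 | 1 | 1
 104 | 00100011010101 | 0 | 1
 105 | 01000110101011 | 0 | 1
 106 | 10001101010111 | 1 | 0
 107 | 00011010101110 | 0 | 1
 108 | 00110101011101 | 0 | 1
 109 | 01101010111011 | 0 | 0
 110 | 11010101110110 | 1 | 1
 111 | 10101011101101 | 1 | 1
 112 | 01010111011011 | 0 | 0
 113 | 10101110110110 | 1 | 1
 114 | 01011101101101 | 0 | 0
 115 | 10111011011010 | 1 | 0
 116 | 01110110110100 | 0 | 0
 117 | 11101101101000 | 1 | 1
 118 | 11011011010001 | 1 | 1
 119 | 10110110100011 | 1 | 0
 120 | 01101101000110 | 0 | 1
 121 | 11011010001101 | 1 | 1
 122 | 10110100011011 | 1 | 1
 123 | 01101000110111 | 0 | 1
 124 | 11010001101111 | 1 | 1

10001110001001010010011001001010111000111000010111101000011011100001110010001001111111000111001111100011001000110101011101101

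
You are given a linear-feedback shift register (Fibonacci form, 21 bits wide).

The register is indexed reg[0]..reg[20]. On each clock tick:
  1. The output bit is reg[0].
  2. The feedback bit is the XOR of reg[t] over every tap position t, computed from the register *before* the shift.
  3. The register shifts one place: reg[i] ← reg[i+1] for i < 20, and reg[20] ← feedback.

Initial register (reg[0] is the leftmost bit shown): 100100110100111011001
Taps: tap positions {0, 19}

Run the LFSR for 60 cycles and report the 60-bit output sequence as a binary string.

step | reg (before) | out | fb
   0 | 100100110100111011001 | 1 | 1
   1 | 001001101001110110011 | 0 | 1
   2 | 010011010011101100111 | 0 | 1
   3 | 100110100111011001111 | 1 | 0
   4 | 001101001110110011110 | 0 | 1
   5 | 011010011101100111101 | 0 | 0
   6 | 110100111011001111010 | 1 | 0
   7 | 101001110110011110100 | 1 | 1
   8 | 010011101100111101001 | 0 | 0
   9 | 100111011001111010010 | 1 | 0
  10 | 001110110011110100100 | 0 | 0
  11 | 011101100111101001000 | 0 | 0
  12 | 111011001111010010000 | 1 | 1
  13 | 110110011110100100001 | 1 | 1
  14 | 101100111101001000011 | 1 | 0
  15 | 011001111010010000110 | 0 | 1
  16 | 110011110100100001101 | 1 | 1
  17 | 100111101001000011011 | 1 | 0
  18 | 001111010010000110110 | 0 | 1
  19 | 011110100100001101101 | 0 | 0
  20 | 111101001000011011010 | 1 | 0
  21 | 111010010000110110100 | 1 | 1
  22 | 110100100001101101001 | 1 | 1
  23 | 101001000011011010011 | 1 | 0
  24 | 010010000110110100110 | 0 | 1
  25 | 100100001101101001101 | 1 | 1
  26 | 001000011011010011011 | 0 | 1
  27 | 010000110110100110111 | 0 | 1
  28 | 100001101101001101111 | 1 | 0
  29 | 000011011010011011110 | 0 | 1
  30 | 000110110100110111101 | 0 | 0
  31 | 001101101001101111010 | 0 | 1
  32 | 011011010011011110101 | 0 | 0
  33 | 110110100110111101010 | 1 | 0
  34 | 101101001101111010100 | 1 | 1
  35 | 011010011011110101001 | 0 | 0
  36 | 110100110111101010010 | 1 | 0
  37 | 101001101111010100100 | 1 | 1
  38 | 010011011110101001001 | 0 | 0
  39 | 100110111101010010010 | 1 | 0
  40 | 001101111010100100100 | 0 | 0
  41 | 011011110101001001000 | 0 | 0
  42 | 110111101010010010000 | 1 | 1
  43 | 101111010100100100001 | 1 | 1
  44 | 011110101001001000011 | 0 | 1
  45 | 111101010010010000111 | 1 | 0
  46 | 111010100100100001110 | 1 | 0
  47 | 110101001001000011100 | 1 | 1
  48 | 101010010010000111001 | 1 | 1
  49 | 010100100100001110011 | 0 | 1
  50 | 101001001000011100111 | 1 | 0
  51 | 010010010000111001110 | 0 | 1
  52 | 100100100001110011101 | 1 | 1
  53 | 001001000011100111011 | 0 | 1
  54 | 010010000111001110111 | 0 | 1
  55 | 100100001110011101111 | 1 | 0
  56 | 001000011100111011110 | 0 | 1
  57 | 010000111001110111101 | 0 | 0
  58 | 100001110011101111010 | 1 | 0
  59 | 000011100111011110100 | 0 | 0

100100110100111011001111010010000110110100110111101010010010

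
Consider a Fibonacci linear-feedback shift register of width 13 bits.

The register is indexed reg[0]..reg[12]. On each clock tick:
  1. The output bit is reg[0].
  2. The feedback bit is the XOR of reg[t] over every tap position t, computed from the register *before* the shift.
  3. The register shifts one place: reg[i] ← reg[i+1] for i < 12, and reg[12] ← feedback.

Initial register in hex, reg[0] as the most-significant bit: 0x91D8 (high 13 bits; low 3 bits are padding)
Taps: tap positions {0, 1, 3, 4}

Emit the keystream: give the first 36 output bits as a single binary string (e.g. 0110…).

tick  register→output (feedback)
  0  1001000111011→1 (0)
  1  0010001110110→0 (0)
  2  0100011101100→0 (1)
  3  1000111011001→1 (0)
  4  0001110110010→0 (0)
  5  0011101100100→0 (0)
  6  0111011001000→0 (0)
  7  1110110010000→1 (1)
  8  1101100100001→1 (0)
  9  1011001000010→1 (0)
 10  0110010000100→0 (1)
 11  1100100001001→1 (1)
 12  1001000010011→1 (0)
 13  0010000100110→0 (0)
 14  0100001001100→0 (1)
 15  1000010011001→1 (1)
 16  0000100110011→0 (1)
 17  0001001100111→0 (1)
 18  0010011001111→0 (0)
 19  0100110011110→0 (0)
 20  1001100111100→1 (1)
 21  0011001111001→0 (1)
 22  0110011110011→0 (1)
 23  1100111100111→1 (1)
 24  1001111001111→1 (1)
 25  0011110011111→0 (0)
 26  0111100111110→0 (1)
 27  1111001111101→1 (1)
 28  1110011111011→1 (0)
 29  1100111110110→1 (1)
 30  1001111101101→1 (1)
 31  0011111011011→0 (0)
 32  0111110110110→0 (1)
 33  1111101101101→1 (0)
 34  1111011011010→1 (1)
 35  1110110110101→1 (1)

100100011101100100001001100111100111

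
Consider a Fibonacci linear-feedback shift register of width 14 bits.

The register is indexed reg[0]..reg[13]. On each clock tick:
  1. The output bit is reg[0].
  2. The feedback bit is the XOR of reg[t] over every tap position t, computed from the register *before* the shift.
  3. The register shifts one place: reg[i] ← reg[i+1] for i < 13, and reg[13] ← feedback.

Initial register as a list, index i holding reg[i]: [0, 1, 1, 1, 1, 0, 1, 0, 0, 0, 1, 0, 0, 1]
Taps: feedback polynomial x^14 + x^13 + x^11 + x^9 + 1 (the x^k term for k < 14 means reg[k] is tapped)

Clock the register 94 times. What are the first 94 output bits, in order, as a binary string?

0111101000100111110010101110011101010010011111100101111101001100111110010110011111000010100100

k : reg_k → out_k, fb_k
0: 01111010001001 → 0, fb=1
1: 11110100010011 → 1, fb=1
2: 11101000100111 → 1, fb=1
3: 11010001001111 → 1, fb=1
4: 10100010011111 → 1, fb=0
5: 01000100111110 → 0, fb=0
6: 10001001111100 → 1, fb=1
7: 00010011111001 → 0, fb=0
8: 00100111110010 → 0, fb=1
9: 01001111100101 → 0, fb=0
10: 10011111001010 → 1, fb=1
11: 00111110010101 → 0, fb=1
12: 01111100101011 → 0, fb=1
13: 11111001010111 → 1, fb=0
14: 11110010101110 → 1, fb=0
15: 11100101011100 → 1, fb=1
16: 11001010111001 → 1, fb=1
17: 10010101110011 → 1, fb=1
18: 00101011100111 → 0, fb=0
19: 01010111001110 → 0, fb=1
20: 10101110011101 → 1, fb=0
21: 01011100111010 → 0, fb=1
22: 10111001110101 → 1, fb=0
23: 01110011101010 → 0, fb=0
24: 11100111010100 → 1, fb=1
25: 11001110101001 → 1, fb=0
26: 10011101010010 → 1, fb=0
27: 00111010100100 → 0, fb=1
28: 01110101001001 → 0, fb=1
29: 11101010010011 → 1, fb=1
30: 11010100100111 → 1, fb=1
31: 10101001001111 → 1, fb=1
32: 01010010011111 → 0, fb=1
33: 10100100111111 → 1, fb=0
34: 01001001111110 → 0, fb=0
35: 10010011111100 → 1, fb=1
36: 00100111111001 → 0, fb=0
37: 01001111110010 → 0, fb=1
38: 10011111100101 → 1, fb=1
39: 00111111001011 → 0, fb=1
40: 01111110010111 → 0, fb=1
41: 11111100101111 → 1, fb=1
42: 11111001011111 → 1, fb=0
43: 11110010111110 → 1, fb=1
44: 11100101111101 → 1, fb=0
45: 11001011111010 → 1, fb=0
46: 10010111110100 → 1, fb=1
47: 00101111101001 → 0, fb=1
48: 01011111010011 → 0, fb=0
49: 10111110100110 → 1, fb=0
50: 01111101001100 → 0, fb=1
51: 11111010011001 → 1, fb=1
52: 11110100110011 → 1, fb=1
53: 11101001100111 → 1, fb=1
54: 11010011001111 → 1, fb=1
55: 10100110011111 → 1, fb=0
56: 01001100111110 → 0, fb=0
57: 10011001111100 → 1, fb=1
58: 00110011111001 → 0, fb=0
59: 01100111110010 → 0, fb=1
60: 11001111100101 → 1, fb=1
61: 10011111001011 → 1, fb=0
62: 00111110010110 → 0, fb=0
63: 01111100101100 → 0, fb=1
64: 11111001011001 → 1, fb=1
65: 11110010110011 → 1, fb=1
66: 11100101100111 → 1, fb=1
67: 11001011001111 → 1, fb=1
68: 10010110011111 → 1, fb=0
69: 00101100111110 → 0, fb=0
70: 01011001111100 → 0, fb=0
71: 10110011111000 → 1, fb=0
72: 01100111110000 → 0, fb=1
73: 11001111100001 → 1, fb=0
74: 10011111000010 → 1, fb=1
75: 00111110000101 → 0, fb=0
76: 01111100001010 → 0, fb=0
77: 11111000010100 → 1, fb=1
78: 11110000101001 → 1, fb=0
79: 11100001010010 → 1, fb=0
80: 11000010100100 → 1, fb=0
81: 10000101001000 → 1, fb=1
82: 00001010010001 → 0, fb=0
83: 00010100100010 → 0, fb=0
84: 00101001000100 → 0, fb=1
85: 01010010001001 → 0, fb=1
86: 10100100010011 → 1, fb=1
87: 01001000100111 → 0, fb=0
88: 10010001001110 → 1, fb=0
89: 00100010011100 → 0, fb=0
90: 01000100111000 → 0, fb=1
91: 10001001110001 → 1, fb=1
92: 00010011100011 → 0, fb=1
93: 00100111000111 → 0, fb=0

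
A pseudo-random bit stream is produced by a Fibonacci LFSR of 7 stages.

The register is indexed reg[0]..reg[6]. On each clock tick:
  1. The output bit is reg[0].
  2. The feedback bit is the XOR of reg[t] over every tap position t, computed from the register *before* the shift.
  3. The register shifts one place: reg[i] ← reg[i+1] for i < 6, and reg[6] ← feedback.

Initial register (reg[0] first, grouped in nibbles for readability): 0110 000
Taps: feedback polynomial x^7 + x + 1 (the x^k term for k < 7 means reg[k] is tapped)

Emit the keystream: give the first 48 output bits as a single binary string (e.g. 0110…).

tick  register→output (feedback)
  0  0110000→0 (1)
  1  1100001→1 (0)
  2  1000010→1 (1)
  3  0000101→0 (0)
  4  0001010→0 (0)
  5  0010100→0 (0)
  6  0101000→0 (1)
  7  1010001→1 (1)
  8  0100011→0 (1)
  9  1000111→1 (1)
 10  0001111→0 (0)
 11  0011110→0 (0)
 12  0111100→0 (1)
 13  1111001→1 (0)
 14  1110010→1 (0)
 15  1100100→1 (0)
 16  1001000→1 (1)
 17  0010001→0 (0)
 18  0100010→0 (1)
 19  1000101→1 (1)
 20  0001011→0 (0)
 21  0010110→0 (0)
 22  0101100→0 (1)
 23  1011001→1 (1)
 24  0110011→0 (1)
 25  1100111→1 (0)
 26  1001110→1 (1)
 27  0011101→0 (0)
 28  0111010→0 (1)
 29  1110101→1 (0)
 30  1101010→1 (0)
 31  1010100→1 (1)
 32  0101001→0 (1)
 33  1010011→1 (1)
 34  0100111→0 (1)
 35  1001111→1 (1)
 36  0011111→0 (0)
 37  0111110→0 (1)
 38  1111101→1 (0)
 39  1111010→1 (0)
 40  1110100→1 (0)
 41  1101000→1 (0)
 42  1010000→1 (1)
 43  0100001→0 (1)
 44  1000011→1 (1)
 45  0000111→0 (0)
 46  0001110→0 (0)
 47  0011100→0 (0)

011000010100011110010001011001110101001111101000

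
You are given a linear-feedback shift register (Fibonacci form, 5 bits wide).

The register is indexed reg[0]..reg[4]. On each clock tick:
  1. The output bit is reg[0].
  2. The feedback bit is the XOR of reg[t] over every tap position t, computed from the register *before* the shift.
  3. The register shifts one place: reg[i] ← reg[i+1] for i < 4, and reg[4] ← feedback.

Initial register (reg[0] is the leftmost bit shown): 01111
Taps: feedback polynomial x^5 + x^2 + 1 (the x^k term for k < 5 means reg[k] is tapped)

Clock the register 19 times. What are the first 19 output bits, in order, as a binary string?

0111110001101110101

tick  register→output (feedback)
  0  01111→0 (1)
  1  11111→1 (0)
  2  11110→1 (0)
  3  11100→1 (0)
  4  11000→1 (1)
  5  10001→1 (1)
  6  00011→0 (0)
  7  00110→0 (1)
  8  01101→0 (1)
  9  11011→1 (1)
 10  10111→1 (0)
 11  01110→0 (1)
 12  11101→1 (0)
 13  11010→1 (1)
 14  10101→1 (0)
 15  01010→0 (0)
 16  10100→1 (0)
 17  01000→0 (0)
 18  10000→1 (1)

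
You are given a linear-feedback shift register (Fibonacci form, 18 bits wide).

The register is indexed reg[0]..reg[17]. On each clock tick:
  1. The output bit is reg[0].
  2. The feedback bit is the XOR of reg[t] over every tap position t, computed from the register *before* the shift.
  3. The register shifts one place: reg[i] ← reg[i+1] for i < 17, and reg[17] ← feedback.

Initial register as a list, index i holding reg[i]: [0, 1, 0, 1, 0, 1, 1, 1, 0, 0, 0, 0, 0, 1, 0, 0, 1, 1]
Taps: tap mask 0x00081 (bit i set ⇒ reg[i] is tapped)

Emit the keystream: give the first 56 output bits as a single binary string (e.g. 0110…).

step | reg (before) | out | fb
   0 | 010101110000010011 | 0 | 1
   1 | 101011100000100111 | 1 | 1
   2 | 010111000001001111 | 0 | 0
   3 | 101110000010011110 | 1 | 1
   4 | 011100000100111101 | 0 | 0
   5 | 111000001001111010 | 1 | 1
   6 | 110000010011110101 | 1 | 0
   7 | 100000100111101010 | 1 | 1
   8 | 000001001111010101 | 0 | 0
   9 | 000010011110101010 | 0 | 1
  10 | 000100111101010101 | 0 | 1
  11 | 001001111010101011 | 0 | 1
  12 | 010011110101010111 | 0 | 1
  13 | 100111101010101111 | 1 | 1
  14 | 001111010101011111 | 0 | 1
  15 | 011110101010111111 | 0 | 0
  16 | 111101010101111110 | 1 | 0
  17 | 111010101011111100 | 1 | 1
  18 | 110101010111111001 | 1 | 0
  19 | 101010101111110010 | 1 | 1
  20 | 010101011111100101 | 0 | 1
  21 | 101010111111001011 | 1 | 0
  22 | 010101111110010110 | 0 | 1
  23 | 101011111100101101 | 1 | 0
  24 | 010111111001011010 | 0 | 1
  25 | 101111110010110101 | 1 | 0
  26 | 011111100101101010 | 0 | 0
  27 | 111111001011010100 | 1 | 1
  28 | 111110010110101001 | 1 | 0
  29 | 111100101101010010 | 1 | 1
  30 | 111001011010100101 | 1 | 0
  31 | 110010110101001010 | 1 | 0
  32 | 100101101010010100 | 1 | 1
  33 | 001011010100101001 | 0 | 1
  34 | 010110101001010011 | 0 | 0
  35 | 101101010010100110 | 1 | 0
  36 | 011010100101001100 | 0 | 0
  37 | 110101001010011000 | 1 | 1
  38 | 101010010100110001 | 1 | 0
  39 | 010100101001100010 | 0 | 0
  40 | 101001010011000100 | 1 | 0
  41 | 010010100110001000 | 0 | 0
  42 | 100101001100010000 | 1 | 1
  43 | 001010011000100001 | 0 | 1
  44 | 010100110001000011 | 0 | 1
  45 | 101001100010000111 | 1 | 1
  46 | 010011000100001111 | 0 | 0
  47 | 100110001000011110 | 1 | 1
  48 | 001100010000111101 | 0 | 1
  49 | 011000100001111011 | 0 | 0
  50 | 110001000011110110 | 1 | 1
  51 | 100010000111101101 | 1 | 1
  52 | 000100001111011011 | 0 | 0
  53 | 001000011110110110 | 0 | 1
  54 | 010000111101101101 | 0 | 1
  55 | 100001111011011011 | 1 | 0

01010111000001001111010101011111100101101010010100110001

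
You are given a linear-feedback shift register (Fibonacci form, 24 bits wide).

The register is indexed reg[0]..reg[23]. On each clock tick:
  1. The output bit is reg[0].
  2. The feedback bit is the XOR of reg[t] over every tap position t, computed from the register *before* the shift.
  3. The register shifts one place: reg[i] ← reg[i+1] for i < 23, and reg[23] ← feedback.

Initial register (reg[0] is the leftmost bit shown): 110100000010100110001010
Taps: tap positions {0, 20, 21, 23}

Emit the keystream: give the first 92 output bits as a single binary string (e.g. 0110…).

k : reg_k → out_k, fb_k
0: 110100000010100110001010 → 1, fb=0
1: 101000000101001100010100 → 1, fb=0
2: 010000001010011000101000 → 0, fb=1
3: 100000010100110001010001 → 1, fb=0
4: 000000101001100010100010 → 0, fb=0
5: 000001010011000101000100 → 0, fb=1
6: 000010100110001010001001 → 0, fb=0
7: 000101001100010100010010 → 0, fb=0
8: 001010011000101000100100 → 0, fb=1
9: 010100110001010001001001 → 0, fb=0
10: 101001100010100010010010 → 1, fb=1
11: 010011000101000100100101 → 0, fb=0
12: 100110001010001001001010 → 1, fb=0
13: 001100010100010010010100 → 0, fb=1
14: 011000101000100100101001 → 0, fb=0
15: 110001010001001001010010 → 1, fb=1
16: 100010100010010010100101 → 1, fb=1
17: 000101000100100101001011 → 0, fb=0
18: 001010001001001010010110 → 0, fb=1
19: 010100010010010100101101 → 0, fb=1
20: 101000100100101001011011 → 1, fb=1
21: 010001001001010010110111 → 0, fb=0
22: 100010010010100101101110 → 1, fb=1
23: 000100100101001011011101 → 0, fb=1
24: 001001001010010110111011 → 0, fb=0
25: 010010010100101101110110 → 0, fb=1
26: 100100101001011011101101 → 1, fb=0
27: 001001010010110111011010 → 0, fb=1
28: 010010100101101110110101 → 0, fb=0
29: 100101001011011101101010 → 1, fb=0
30: 001010010110111011010100 → 0, fb=1
31: 010100101101110110101001 → 0, fb=0
32: 101001011011101101010010 → 1, fb=1
33: 010010110111011010100101 → 0, fb=0
34: 100101101110110101001010 → 1, fb=0
35: 001011011101101010010100 → 0, fb=1
36: 010110111011010100101001 → 0, fb=0
37: 101101110110101001010010 → 1, fb=1
38: 011011101101010010100101 → 0, fb=0
39: 110111011010100101001010 → 1, fb=0
40: 101110110101001010010100 → 1, fb=0
41: 011101101010010100101000 → 0, fb=1
42: 111011010100101001010001 → 1, fb=0
43: 110110101001010010100010 → 1, fb=1
44: 101101010010100101000101 → 1, fb=1
45: 011010100101001010001011 → 0, fb=0
46: 110101001010010100010110 → 1, fb=0
47: 101010010100101000101100 → 1, fb=1
48: 010100101001010001011001 → 0, fb=0
49: 101001010010100010110010 → 1, fb=1
50: 010010100101000101100101 → 0, fb=0
51: 100101001010001011001010 → 1, fb=0
52: 001010010100010110010100 → 0, fb=1
53: 010100101000101100101001 → 0, fb=0
54: 101001010001011001010010 → 1, fb=1
55: 010010100010110010100101 → 0, fb=0
56: 100101000101100101001010 → 1, fb=0
57: 001010001011001010010100 → 0, fb=1
58: 010100010110010100101001 → 0, fb=0
59: 101000101100101001010010 → 1, fb=1
60: 010001011001010010100101 → 0, fb=0
61: 100010110010100101001010 → 1, fb=0
62: 000101100101001010010100 → 0, fb=1
63: 001011001010010100101001 → 0, fb=0
64: 010110010100101001010010 → 0, fb=0
65: 101100101001010010100100 → 1, fb=0
66: 011001010010100101001000 → 0, fb=1
67: 110010100101001010010001 → 1, fb=0
68: 100101001010010100100010 → 1, fb=1
69: 001010010100101001000101 → 0, fb=0
70: 010100101001010010001010 → 0, fb=1
71: 101001010010100100010101 → 1, fb=1
72: 010010100101001000101011 → 0, fb=0
73: 100101001010010001010110 → 1, fb=0
74: 001010010100100010101100 → 0, fb=0
75: 010100101001000101011000 → 0, fb=1
76: 101001010010001010110001 → 1, fb=0
77: 010010100100010101100010 → 0, fb=0
78: 100101001000101011000100 → 1, fb=0
79: 001010010001010110001000 → 0, fb=1
80: 010100100010101100010001 → 0, fb=1
81: 101001000101011000100011 → 1, fb=0
82: 010010001010110001000110 → 0, fb=1
83: 100100010101100010001101 → 1, fb=0
84: 001000101011000100011010 → 0, fb=1
85: 010001010110001000110101 → 0, fb=0
86: 100010101100010001101010 → 1, fb=0
87: 000101011000100011010100 → 0, fb=1
88: 001010110001000110101001 → 0, fb=0
89: 010101100010001101010010 → 0, fb=0
90: 101011000100011010100100 → 1, fb=0
91: 010110001000110101001000 → 0, fb=1

11010000001010011000101000100100101001011011101101010010100101000101100101001010010100100010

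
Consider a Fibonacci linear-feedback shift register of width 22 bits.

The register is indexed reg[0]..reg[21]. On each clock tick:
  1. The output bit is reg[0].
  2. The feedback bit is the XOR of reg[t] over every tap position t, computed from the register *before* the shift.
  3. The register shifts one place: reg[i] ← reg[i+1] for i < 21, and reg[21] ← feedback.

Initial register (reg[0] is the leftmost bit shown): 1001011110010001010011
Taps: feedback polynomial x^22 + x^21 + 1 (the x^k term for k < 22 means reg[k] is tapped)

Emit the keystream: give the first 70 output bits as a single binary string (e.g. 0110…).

k : reg_k → out_k, fb_k
0: 1001011110010001010011 → 1, fb=0
1: 0010111100100010100110 → 0, fb=0
2: 0101111001000101001100 → 0, fb=0
3: 1011110010001010011000 → 1, fb=1
4: 0111100100010100110001 → 0, fb=1
5: 1111001000101001100011 → 1, fb=0
6: 1110010001010011000110 → 1, fb=1
7: 1100100010100110001101 → 1, fb=0
8: 1001000101001100011010 → 1, fb=1
9: 0010001010011000110101 → 0, fb=1
10: 0100010100110001101011 → 0, fb=1
11: 1000101001100011010111 → 1, fb=0
12: 0001010011000110101110 → 0, fb=0
13: 0010100110001101011100 → 0, fb=0
14: 0101001100011010111000 → 0, fb=0
15: 1010011000110101110000 → 1, fb=1
16: 0100110001101011100001 → 0, fb=1
17: 1001100011010111000011 → 1, fb=0
18: 0011000110101110000110 → 0, fb=0
19: 0110001101011100001100 → 0, fb=0
20: 1100011010111000011000 → 1, fb=1
21: 1000110101110000110001 → 1, fb=0
22: 0001101011100001100010 → 0, fb=0
23: 0011010111000011000100 → 0, fb=0
24: 0110101110000110001000 → 0, fb=0
25: 1101011100001100010000 → 1, fb=1
26: 1010111000011000100001 → 1, fb=0
27: 0101110000110001000010 → 0, fb=0
28: 1011100001100010000100 → 1, fb=1
29: 0111000011000100001001 → 0, fb=1
30: 1110000110001000010011 → 1, fb=0
31: 1100001100010000100110 → 1, fb=1
32: 1000011000100001001101 → 1, fb=0
33: 0000110001000010011010 → 0, fb=0
34: 0001100010000100110100 → 0, fb=0
35: 0011000100001001101000 → 0, fb=0
36: 0110001000010011010000 → 0, fb=0
37: 1100010000100110100000 → 1, fb=1
38: 1000100001001101000001 → 1, fb=0
39: 0001000010011010000010 → 0, fb=0
40: 0010000100110100000100 → 0, fb=0
41: 0100001001101000001000 → 0, fb=0
42: 1000010011010000010000 → 1, fb=1
43: 0000100110100000100001 → 0, fb=1
44: 0001001101000001000011 → 0, fb=1
45: 0010011010000010000111 → 0, fb=1
46: 0100110100000100001111 → 0, fb=1
47: 1001101000001000011111 → 1, fb=0
48: 0011010000010000111110 → 0, fb=0
49: 0110100000100001111100 → 0, fb=0
50: 1101000001000011111000 → 1, fb=1
51: 1010000010000111110001 → 1, fb=0
52: 0100000100001111100010 → 0, fb=0
53: 1000001000011111000100 → 1, fb=1
54: 0000010000111110001001 → 0, fb=1
55: 0000100001111100010011 → 0, fb=1
56: 0001000011111000100111 → 0, fb=1
57: 0010000111110001001111 → 0, fb=1
58: 0100001111100010011111 → 0, fb=1
59: 1000011111000100111111 → 1, fb=0
60: 0000111110001001111110 → 0, fb=0
61: 0001111100010011111100 → 0, fb=0
62: 0011111000100111111000 → 0, fb=0
63: 0111110001001111110000 → 0, fb=0
64: 1111100010011111100000 → 1, fb=1
65: 1111000100111111000001 → 1, fb=0
66: 1110001001111110000010 → 1, fb=1
67: 1100010011111100000101 → 1, fb=0
68: 1000100111111000001010 → 1, fb=1
69: 0001001111110000010101 → 0, fb=1

1001011110010001010011000110101110000110001000010011010000010000111110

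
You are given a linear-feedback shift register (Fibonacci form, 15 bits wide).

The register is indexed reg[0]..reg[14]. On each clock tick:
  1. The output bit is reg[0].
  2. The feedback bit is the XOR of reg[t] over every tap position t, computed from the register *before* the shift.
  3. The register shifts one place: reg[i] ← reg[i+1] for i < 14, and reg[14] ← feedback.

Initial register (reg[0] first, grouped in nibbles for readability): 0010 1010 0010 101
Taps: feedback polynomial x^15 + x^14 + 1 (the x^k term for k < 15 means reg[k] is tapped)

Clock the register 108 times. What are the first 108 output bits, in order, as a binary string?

001010100010101110011000011001011101111101110010110101001011100100110001101000111011110110000101101011011111

k : reg_k → out_k, fb_k
0: 001010100010101 → 0, fb=1
1: 010101000101011 → 0, fb=1
2: 101010001010111 → 1, fb=0
3: 010100010101110 → 0, fb=0
4: 101000101011100 → 1, fb=1
5: 010001010111001 → 0, fb=1
6: 100010101110011 → 1, fb=0
7: 000101011100110 → 0, fb=0
8: 001010111001100 → 0, fb=0
9: 010101110011000 → 0, fb=0
10: 101011100110000 → 1, fb=1
11: 010111001100001 → 0, fb=1
12: 101110011000011 → 1, fb=0
13: 011100110000110 → 0, fb=0
14: 111001100001100 → 1, fb=1
15: 110011000011001 → 1, fb=0
16: 100110000110010 → 1, fb=1
17: 001100001100101 → 0, fb=1
18: 011000011001011 → 0, fb=1
19: 110000110010111 → 1, fb=0
20: 100001100101110 → 1, fb=1
21: 000011001011101 → 0, fb=1
22: 000110010111011 → 0, fb=1
23: 001100101110111 → 0, fb=1
24: 011001011101111 → 0, fb=1
25: 110010111011111 → 1, fb=0
26: 100101110111110 → 1, fb=1
27: 001011101111101 → 0, fb=1
28: 010111011111011 → 0, fb=1
29: 101110111110111 → 1, fb=0
30: 011101111101110 → 0, fb=0
31: 111011111011100 → 1, fb=1
32: 110111110111001 → 1, fb=0
33: 101111101110010 → 1, fb=1
34: 011111011100101 → 0, fb=1
35: 111110111001011 → 1, fb=0
36: 111101110010110 → 1, fb=1
37: 111011100101101 → 1, fb=0
38: 110111001011010 → 1, fb=1
39: 101110010110101 → 1, fb=0
40: 011100101101010 → 0, fb=0
41: 111001011010100 → 1, fb=1
42: 110010110101001 → 1, fb=0
43: 100101101010010 → 1, fb=1
44: 001011010100101 → 0, fb=1
45: 010110101001011 → 0, fb=1
46: 101101010010111 → 1, fb=0
47: 011010100101110 → 0, fb=0
48: 110101001011100 → 1, fb=1
49: 101010010111001 → 1, fb=0
50: 010100101110010 → 0, fb=0
51: 101001011100100 → 1, fb=1
52: 010010111001001 → 0, fb=1
53: 100101110010011 → 1, fb=0
54: 001011100100110 → 0, fb=0
55: 010111001001100 → 0, fb=0
56: 101110010011000 → 1, fb=1
57: 011100100110001 → 0, fb=1
58: 111001001100011 → 1, fb=0
59: 110010011000110 → 1, fb=1
60: 100100110001101 → 1, fb=0
61: 001001100011010 → 0, fb=0
62: 010011000110100 → 0, fb=0
63: 100110001101000 → 1, fb=1
64: 001100011010001 → 0, fb=1
65: 011000110100011 → 0, fb=1
66: 110001101000111 → 1, fb=0
67: 100011010001110 → 1, fb=1
68: 000110100011101 → 0, fb=1
69: 001101000111011 → 0, fb=1
70: 011010001110111 → 0, fb=1
71: 110100011101111 → 1, fb=0
72: 101000111011110 → 1, fb=1
73: 010001110111101 → 0, fb=1
74: 100011101111011 → 1, fb=0
75: 000111011110110 → 0, fb=0
76: 001110111101100 → 0, fb=0
77: 011101111011000 → 0, fb=0
78: 111011110110000 → 1, fb=1
79: 110111101100001 → 1, fb=0
80: 101111011000010 → 1, fb=1
81: 011110110000101 → 0, fb=1
82: 111101100001011 → 1, fb=0
83: 111011000010110 → 1, fb=1
84: 110110000101101 → 1, fb=0
85: 101100001011010 → 1, fb=1
86: 011000010110101 → 0, fb=1
87: 110000101101011 → 1, fb=0
88: 100001011010110 → 1, fb=1
89: 000010110101101 → 0, fb=1
90: 000101101011011 → 0, fb=1
91: 001011010110111 → 0, fb=1
92: 010110101101111 → 0, fb=1
93: 101101011011111 → 1, fb=0
94: 011010110111110 → 0, fb=0
95: 110101101111100 → 1, fb=1
96: 101011011111001 → 1, fb=0
97: 010110111110010 → 0, fb=0
98: 101101111100100 → 1, fb=1
99: 011011111001001 → 0, fb=1
100: 110111110010011 → 1, fb=0
101: 101111100100110 → 1, fb=1
102: 011111001001101 → 0, fb=1
103: 111110010011011 → 1, fb=0
104: 111100100110110 → 1, fb=1
105: 111001001101101 → 1, fb=0
106: 110010011011010 → 1, fb=1
107: 100100110110101 → 1, fb=0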